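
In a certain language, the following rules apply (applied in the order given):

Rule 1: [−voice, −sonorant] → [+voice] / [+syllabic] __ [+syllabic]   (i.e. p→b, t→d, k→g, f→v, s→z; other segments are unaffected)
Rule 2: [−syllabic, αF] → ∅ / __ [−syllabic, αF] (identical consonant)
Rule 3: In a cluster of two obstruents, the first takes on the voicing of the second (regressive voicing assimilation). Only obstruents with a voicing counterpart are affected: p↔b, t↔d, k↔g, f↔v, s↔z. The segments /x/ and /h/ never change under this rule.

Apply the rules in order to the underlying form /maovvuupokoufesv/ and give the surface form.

maovuubogouvezv

Rule 1 (intervocalic voicing): /p/ is a voiceless obstruent between vowels /u/ and /o/, so it voices to [b]. /k/ is a voiceless obstruent between vowels /o/ and /o/, so it voices to [g]. /f/ is a voiceless obstruent between vowels /u/ and /e/, so it voices to [v]. /maovvuupokoufesv/ → maovvuubogouvesv.
Rule 2 (degemination): /vv/ is a geminate; the first /v/ deletes. /maovvuubogouvesv/ → maovuubogouvesv.
Rule 3 (regressive voicing assimilation): /s/ precedes the voiced obstruent /v/, so it voices to [z] by assimilation. /maovuubogouvesv/ → maovuubogouvezv.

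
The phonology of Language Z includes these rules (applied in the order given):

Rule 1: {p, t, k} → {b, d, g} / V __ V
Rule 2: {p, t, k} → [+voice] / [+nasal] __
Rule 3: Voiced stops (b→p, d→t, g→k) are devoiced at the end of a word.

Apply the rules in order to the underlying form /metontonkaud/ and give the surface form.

medondongaut

Rule 1 (intervocalic voicing): /t/ is a voiceless stop between vowels /e/ and /o/, so it voices to [d]. /metontonkaud/ → medontonkaud.
Rule 2 (post-nasal voicing): /t/ is a voiceless stop immediately after the nasal /n/, so it voices to [d]. /k/ is a voiceless stop immediately after the nasal /n/, so it voices to [g]. /medontonkaud/ → medondongaud.
Rule 3 (final devoicing): /d/ is a voiced stop in word-final position, so it devoices to [t]. /medondongaud/ → medondongaut.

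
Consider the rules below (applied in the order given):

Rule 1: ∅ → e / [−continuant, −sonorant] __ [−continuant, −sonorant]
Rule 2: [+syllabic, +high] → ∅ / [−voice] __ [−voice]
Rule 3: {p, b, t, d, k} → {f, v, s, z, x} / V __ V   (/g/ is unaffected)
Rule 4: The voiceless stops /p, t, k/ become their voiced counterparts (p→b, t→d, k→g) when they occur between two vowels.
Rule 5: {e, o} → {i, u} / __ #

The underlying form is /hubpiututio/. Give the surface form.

huvefiuttiu

Rule 1 (stop-cluster e-epenthesis): /b/ and /p/ form a stop–stop cluster, so [e] is inserted between them. /hubpiututio/ → hubepiututio.
Rule 2 (high vowel syncope): /u/ is a high vowel flanked by voiceless consonants /t/ and /t/, so it deletes. /hubepiututio/ → hubepiuttio.
Rule 3 (intervocalic spirantization): /b/ is a stop between vowels /u/ and /e/, so it spirantizes to the fricative [v]. /p/ is a stop between vowels /e/ and /i/, so it spirantizes to the fricative [f]. /hubepiuttio/ → huvefiuttio.
Rule 4 (intervocalic voicing): no segment meets the environment; /huvefiuttio/ is unchanged.
Rule 5 (final vowel raising): /o/ is a mid vowel in word-final position, so it raises to [u]. /huvefiuttio/ → huvefiuttiu.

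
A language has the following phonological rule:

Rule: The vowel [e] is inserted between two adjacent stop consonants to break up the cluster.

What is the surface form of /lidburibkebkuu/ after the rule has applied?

lideburibekebekuu

/d/ and /b/ form a stop–stop cluster, so [e] is inserted between them.
/b/ and /k/ form a stop–stop cluster, so [e] is inserted between them.
/b/ and /k/ form a stop–stop cluster, so [e] is inserted between them.
Surface form: [lideburibekebekuu].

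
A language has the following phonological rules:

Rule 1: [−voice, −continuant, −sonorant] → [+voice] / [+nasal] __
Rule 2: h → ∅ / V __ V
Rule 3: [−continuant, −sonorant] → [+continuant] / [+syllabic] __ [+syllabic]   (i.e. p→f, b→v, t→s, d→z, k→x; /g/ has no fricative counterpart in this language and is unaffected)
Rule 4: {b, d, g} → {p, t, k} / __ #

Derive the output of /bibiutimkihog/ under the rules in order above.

biviusimgiok

Rule 1 (post-nasal voicing): /k/ is a voiceless stop immediately after the nasal /m/, so it voices to [g]. /bibiutimkihog/ → bibiutimgihog.
Rule 2 (intervocalic h-deletion): /h/ occurs between vowels /i/ and /o/, so it deletes. /bibiutimgihog/ → bibiutimgiog.
Rule 3 (intervocalic spirantization): /b/ is a stop between vowels /i/ and /i/, so it spirantizes to the fricative [v]. /t/ is a stop between vowels /u/ and /i/, so it spirantizes to the fricative [s]. /bibiutimgiog/ → biviusimgiog.
Rule 4 (final devoicing): /g/ is a voiced stop in word-final position, so it devoices to [k]. /biviusimgiog/ → biviusimgiok.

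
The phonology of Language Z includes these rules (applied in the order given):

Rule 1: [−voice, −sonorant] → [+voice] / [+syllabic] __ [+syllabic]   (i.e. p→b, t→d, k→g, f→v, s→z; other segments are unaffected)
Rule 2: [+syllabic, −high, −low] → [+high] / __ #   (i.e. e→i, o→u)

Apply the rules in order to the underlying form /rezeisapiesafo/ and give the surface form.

rezeizabiezavu

Rule 1 (intervocalic voicing): /s/ is a voiceless obstruent between vowels /i/ and /a/, so it voices to [z]. /p/ is a voiceless obstruent between vowels /a/ and /i/, so it voices to [b]. /s/ is a voiceless obstruent between vowels /e/ and /a/, so it voices to [z]. /f/ is a voiceless obstruent between vowels /a/ and /o/, so it voices to [v]. /rezeisapiesafo/ → rezeizabiezavo.
Rule 2 (final vowel raising): /o/ is a mid vowel in word-final position, so it raises to [u]. /rezeizabiezavo/ → rezeizabiezavu.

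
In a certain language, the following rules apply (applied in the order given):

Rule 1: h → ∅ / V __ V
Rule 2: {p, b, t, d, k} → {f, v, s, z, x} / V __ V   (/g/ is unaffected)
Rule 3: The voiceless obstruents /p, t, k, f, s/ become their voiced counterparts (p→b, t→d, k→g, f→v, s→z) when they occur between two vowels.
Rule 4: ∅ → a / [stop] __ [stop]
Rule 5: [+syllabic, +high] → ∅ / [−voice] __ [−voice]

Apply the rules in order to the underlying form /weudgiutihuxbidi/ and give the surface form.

Rule 1 (intervocalic h-deletion): /h/ occurs between vowels /i/ and /u/, so it deletes. /weudgiutihuxbidi/ → weudgiutiuxbidi.
Rule 2 (intervocalic spirantization): /t/ is a stop between vowels /u/ and /i/, so it spirantizes to the fricative [s]. /d/ is a stop between vowels /i/ and /i/, so it spirantizes to the fricative [z]. /weudgiutiuxbidi/ → weudgiusiuxbizi.
Rule 3 (intervocalic voicing): /s/ is a voiceless obstruent between vowels /u/ and /i/, so it voices to [z]. /weudgiusiuxbizi/ → weudgiuziuxbizi.
Rule 4 (stop-cluster a-epenthesis): /d/ and /g/ form a stop–stop cluster, so [a] is inserted between them. /weudgiuziuxbizi/ → weudagiuziuxbizi.
Rule 5 (high vowel syncope): no segment meets the environment; /weudagiuziuxbizi/ is unchanged.

weudagiuziuxbizi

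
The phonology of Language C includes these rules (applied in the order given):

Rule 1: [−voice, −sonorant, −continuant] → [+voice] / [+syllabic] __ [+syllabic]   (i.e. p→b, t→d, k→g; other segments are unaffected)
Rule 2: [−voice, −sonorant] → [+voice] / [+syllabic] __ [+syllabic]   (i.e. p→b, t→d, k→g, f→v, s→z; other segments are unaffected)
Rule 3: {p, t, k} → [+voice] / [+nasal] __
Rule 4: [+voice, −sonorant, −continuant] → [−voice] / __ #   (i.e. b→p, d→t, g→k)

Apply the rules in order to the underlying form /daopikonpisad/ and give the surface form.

Rule 1 (intervocalic voicing): /p/ is a voiceless stop between vowels /o/ and /i/, so it voices to [b]. /k/ is a voiceless stop between vowels /i/ and /o/, so it voices to [g]. /daopikonpisad/ → daobigonpisad.
Rule 2 (intervocalic voicing): /s/ is a voiceless obstruent between vowels /i/ and /a/, so it voices to [z]. /daobigonpisad/ → daobigonpizad.
Rule 3 (post-nasal voicing): /p/ is a voiceless stop immediately after the nasal /n/, so it voices to [b]. /daobigonpizad/ → daobigonbizad.
Rule 4 (final devoicing): /d/ is a voiced stop in word-final position, so it devoices to [t]. /daobigonbizad/ → daobigonbizat.

daobigonbizat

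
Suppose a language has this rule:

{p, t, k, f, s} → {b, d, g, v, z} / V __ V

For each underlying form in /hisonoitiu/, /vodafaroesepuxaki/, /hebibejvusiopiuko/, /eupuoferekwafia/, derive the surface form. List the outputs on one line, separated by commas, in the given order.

hizonoidiu, vodavaroezebuxagi, hebibejvuziobiugo, eubuoverekwavia

/hisonoitiu/: /s/ is a voiceless obstruent between vowels /i/ and /o/, so it voices to [z]. /t/ is a voiceless obstruent between vowels /i/ and /i/, so it voices to [d]. → [hizonoidiu].
/vodafaroesepuxaki/: /f/ is a voiceless obstruent between vowels /a/ and /a/, so it voices to [v]. /s/ is a voiceless obstruent between vowels /e/ and /e/, so it voices to [z]. /p/ is a voiceless obstruent between vowels /e/ and /u/, so it voices to [b]. /k/ is a voiceless obstruent between vowels /a/ and /i/, so it voices to [g]. → [vodavaroezebuxagi].
/hebibejvusiopiuko/: /s/ is a voiceless obstruent between vowels /u/ and /i/, so it voices to [z]. /p/ is a voiceless obstruent between vowels /o/ and /i/, so it voices to [b]. /k/ is a voiceless obstruent between vowels /u/ and /o/, so it voices to [g]. → [hebibejvuziobiugo].
/eupuoferekwafia/: /p/ is a voiceless obstruent between vowels /u/ and /u/, so it voices to [b]. /f/ is a voiceless obstruent between vowels /o/ and /e/, so it voices to [v]. /f/ is a voiceless obstruent between vowels /a/ and /i/, so it voices to [v]. → [eubuoverekwavia].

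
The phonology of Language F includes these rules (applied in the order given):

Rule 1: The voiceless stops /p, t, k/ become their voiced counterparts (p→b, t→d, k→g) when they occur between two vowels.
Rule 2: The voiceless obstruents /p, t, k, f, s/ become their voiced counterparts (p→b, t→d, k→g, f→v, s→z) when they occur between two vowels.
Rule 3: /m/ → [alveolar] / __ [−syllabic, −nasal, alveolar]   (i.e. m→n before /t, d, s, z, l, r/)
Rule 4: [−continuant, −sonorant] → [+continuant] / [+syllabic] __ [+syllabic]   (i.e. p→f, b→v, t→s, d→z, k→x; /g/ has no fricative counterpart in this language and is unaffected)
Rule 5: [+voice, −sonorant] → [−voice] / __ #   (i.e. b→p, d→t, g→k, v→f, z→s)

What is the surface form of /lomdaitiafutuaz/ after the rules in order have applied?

Rule 1 (intervocalic voicing): /t/ is a voiceless stop between vowels /i/ and /i/, so it voices to [d]. /t/ is a voiceless stop between vowels /u/ and /u/, so it voices to [d]. /lomdaitiafutuaz/ → lomdaidiafuduaz.
Rule 2 (intervocalic voicing): /f/ is a voiceless obstruent between vowels /a/ and /u/, so it voices to [v]. /lomdaidiafuduaz/ → lomdaidiavuduaz.
Rule 3 (nasal place assimilation): /m/ precedes the alveolar consonant /d/, so it assimilates in place to [n]. /lomdaidiavuduaz/ → londaidiavuduaz.
Rule 4 (intervocalic spirantization): /d/ is a stop between vowels /i/ and /i/, so it spirantizes to the fricative [z]. /d/ is a stop between vowels /u/ and /u/, so it spirantizes to the fricative [z]. /londaidiavuduaz/ → londaiziavuzuaz.
Rule 5 (final devoicing): /z/ is a voiced obstruent in word-final position, so it devoices to [s]. /londaiziavuzuaz/ → londaiziavuzuas.

londaiziavuzuas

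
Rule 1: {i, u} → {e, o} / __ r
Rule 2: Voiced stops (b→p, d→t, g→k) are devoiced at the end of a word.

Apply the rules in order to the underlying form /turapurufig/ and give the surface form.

Rule 1 (pre-rhotic lowering): /u/ is a high vowel immediately before /r/, so it lowers to [o]. /u/ is a high vowel immediately before /r/, so it lowers to [o]. /turapurufig/ → toraporufig.
Rule 2 (final devoicing): /g/ is a voiced stop in word-final position, so it devoices to [k]. /toraporufig/ → toraporufik.

toraporufik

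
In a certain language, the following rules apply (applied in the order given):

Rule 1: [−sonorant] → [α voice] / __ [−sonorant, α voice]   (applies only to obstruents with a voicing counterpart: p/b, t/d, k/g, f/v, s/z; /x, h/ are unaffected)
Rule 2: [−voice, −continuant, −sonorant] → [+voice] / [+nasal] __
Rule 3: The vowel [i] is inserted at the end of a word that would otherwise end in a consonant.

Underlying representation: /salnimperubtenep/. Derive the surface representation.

salnimberuptenepi

Rule 1 (regressive voicing assimilation): /b/ precedes the voiceless obstruent /t/, so it devoices to [p] by assimilation. /salnimperubtenep/ → salnimperuptenep.
Rule 2 (post-nasal voicing): /p/ is a voiceless stop immediately after the nasal /m/, so it voices to [b]. /salnimperuptenep/ → salnimberuptenep.
Rule 3 (final i-epenthesis): the form ends in the consonant /p/, so [i] is inserted word-finally. /salnimberuptenep/ → salnimberuptenepi.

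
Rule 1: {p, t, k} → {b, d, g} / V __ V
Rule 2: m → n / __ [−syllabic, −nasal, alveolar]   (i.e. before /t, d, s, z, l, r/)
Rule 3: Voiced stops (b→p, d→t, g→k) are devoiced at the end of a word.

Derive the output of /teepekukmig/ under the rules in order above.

teebegukmik

Rule 1 (intervocalic voicing): /p/ is a voiceless stop between vowels /e/ and /e/, so it voices to [b]. /k/ is a voiceless stop between vowels /e/ and /u/, so it voices to [g]. /teepekukmig/ → teebegukmig.
Rule 2 (nasal place assimilation): no segment meets the environment; /teebegukmig/ is unchanged.
Rule 3 (final devoicing): /g/ is a voiced stop in word-final position, so it devoices to [k]. /teebegukmig/ → teebegukmik.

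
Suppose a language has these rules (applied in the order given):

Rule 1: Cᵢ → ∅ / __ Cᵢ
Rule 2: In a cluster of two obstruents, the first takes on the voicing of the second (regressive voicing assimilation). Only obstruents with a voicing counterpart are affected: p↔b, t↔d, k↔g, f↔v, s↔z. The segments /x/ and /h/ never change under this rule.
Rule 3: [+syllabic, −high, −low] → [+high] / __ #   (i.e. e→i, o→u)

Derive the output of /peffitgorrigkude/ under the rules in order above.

pefidgorikkudi

Rule 1 (degemination): /ff/ is a geminate; the first /f/ deletes. /rr/ is a geminate; the first /r/ deletes. /peffitgorrigkude/ → pefitgorigkude.
Rule 2 (regressive voicing assimilation): /t/ precedes the voiced obstruent /g/, so it voices to [d] by assimilation. /g/ precedes the voiceless obstruent /k/, so it devoices to [k] by assimilation. /pefitgorigkude/ → pefidgorikkude.
Rule 3 (final vowel raising): /e/ is a mid vowel in word-final position, so it raises to [i]. /pefidgorikkude/ → pefidgorikkudi.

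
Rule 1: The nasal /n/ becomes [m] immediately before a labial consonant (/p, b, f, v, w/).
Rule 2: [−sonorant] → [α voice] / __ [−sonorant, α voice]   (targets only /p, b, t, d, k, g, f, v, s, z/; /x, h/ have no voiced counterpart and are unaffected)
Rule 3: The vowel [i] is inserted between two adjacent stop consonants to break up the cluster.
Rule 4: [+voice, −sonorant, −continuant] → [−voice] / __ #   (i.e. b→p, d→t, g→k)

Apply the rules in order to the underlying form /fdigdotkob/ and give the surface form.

vdigidotikop

Rule 1 (nasal place assimilation): no segment meets the environment; /fdigdotkob/ is unchanged.
Rule 2 (regressive voicing assimilation): /f/ precedes the voiced obstruent /d/, so it voices to [v] by assimilation. /fdigdotkob/ → vdigdotkob.
Rule 3 (stop-cluster i-epenthesis): /g/ and /d/ form a stop–stop cluster, so [i] is inserted between them. /t/ and /k/ form a stop–stop cluster, so [i] is inserted between them. /vdigdotkob/ → vdigidotikob.
Rule 4 (final devoicing): /b/ is a voiced stop in word-final position, so it devoices to [p]. /vdigidotikob/ → vdigidotikop.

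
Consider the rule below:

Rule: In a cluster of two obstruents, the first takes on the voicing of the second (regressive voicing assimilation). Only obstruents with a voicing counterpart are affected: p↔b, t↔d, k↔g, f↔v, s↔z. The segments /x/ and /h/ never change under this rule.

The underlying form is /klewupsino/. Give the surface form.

No segment of /klewupsino/ meets the structural description of the rule, so the form surfaces unchanged.

klewupsino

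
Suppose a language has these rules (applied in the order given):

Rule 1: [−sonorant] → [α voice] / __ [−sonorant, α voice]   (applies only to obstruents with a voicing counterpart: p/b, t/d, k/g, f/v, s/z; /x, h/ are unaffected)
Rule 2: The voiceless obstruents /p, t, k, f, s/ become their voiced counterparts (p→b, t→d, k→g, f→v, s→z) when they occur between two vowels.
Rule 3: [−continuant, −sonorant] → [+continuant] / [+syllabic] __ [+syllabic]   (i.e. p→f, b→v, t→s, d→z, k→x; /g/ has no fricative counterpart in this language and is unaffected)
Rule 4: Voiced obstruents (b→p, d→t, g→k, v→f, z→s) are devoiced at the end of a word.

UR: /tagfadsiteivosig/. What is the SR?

Rule 1 (regressive voicing assimilation): /g/ precedes the voiceless obstruent /f/, so it devoices to [k] by assimilation. /d/ precedes the voiceless obstruent /s/, so it devoices to [t] by assimilation. /tagfadsiteivosig/ → takfatsiteivosig.
Rule 2 (intervocalic voicing): /t/ is a voiceless obstruent between vowels /i/ and /e/, so it voices to [d]. /s/ is a voiceless obstruent between vowels /o/ and /i/, so it voices to [z]. /takfatsiteivosig/ → takfatsideivozig.
Rule 3 (intervocalic spirantization): /d/ is a stop between vowels /i/ and /e/, so it spirantizes to the fricative [z]. /takfatsideivozig/ → takfatsizeivozig.
Rule 4 (final devoicing): /g/ is a voiced obstruent in word-final position, so it devoices to [k]. /takfatsizeivozig/ → takfatsizeivozik.

takfatsizeivozik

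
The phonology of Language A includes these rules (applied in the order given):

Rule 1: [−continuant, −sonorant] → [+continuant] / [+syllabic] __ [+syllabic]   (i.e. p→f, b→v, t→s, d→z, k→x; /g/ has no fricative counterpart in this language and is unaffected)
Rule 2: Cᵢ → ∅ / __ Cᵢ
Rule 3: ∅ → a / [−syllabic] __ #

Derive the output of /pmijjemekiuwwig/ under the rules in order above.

pmijemexiuwiga

Rule 1 (intervocalic spirantization): /k/ is a stop between vowels /e/ and /i/, so it spirantizes to the fricative [x]. /pmijjemekiuwwig/ → pmijjemexiuwwig.
Rule 2 (degemination): /jj/ is a geminate; the first /j/ deletes. /ww/ is a geminate; the first /w/ deletes. /pmijjemexiuwwig/ → pmijemexiuwig.
Rule 3 (final a-epenthesis): the form ends in the consonant /g/, so [a] is inserted word-finally. /pmijemexiuwig/ → pmijemexiuwiga.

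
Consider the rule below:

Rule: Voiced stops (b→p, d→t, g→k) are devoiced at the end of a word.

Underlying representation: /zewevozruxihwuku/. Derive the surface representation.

zewevozruxihwuku

No segment of /zewevozruxihwuku/ meets the structural description of the rule, so the form surfaces unchanged.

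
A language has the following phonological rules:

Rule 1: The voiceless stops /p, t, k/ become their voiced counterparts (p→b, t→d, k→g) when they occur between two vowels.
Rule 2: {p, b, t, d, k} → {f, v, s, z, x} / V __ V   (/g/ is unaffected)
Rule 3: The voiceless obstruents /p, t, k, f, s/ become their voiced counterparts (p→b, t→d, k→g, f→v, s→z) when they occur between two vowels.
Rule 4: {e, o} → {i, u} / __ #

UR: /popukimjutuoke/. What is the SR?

Rule 1 (intervocalic voicing): /p/ is a voiceless stop between vowels /o/ and /u/, so it voices to [b]. /k/ is a voiceless stop between vowels /u/ and /i/, so it voices to [g]. /t/ is a voiceless stop between vowels /u/ and /u/, so it voices to [d]. /k/ is a voiceless stop between vowels /o/ and /e/, so it voices to [g]. /popukimjutuoke/ → pobugimjuduoge.
Rule 2 (intervocalic spirantization): /b/ is a stop between vowels /o/ and /u/, so it spirantizes to the fricative [v]. /d/ is a stop between vowels /u/ and /u/, so it spirantizes to the fricative [z]. /pobugimjuduoge/ → povugimjuzuoge.
Rule 3 (intervocalic voicing): no segment meets the environment; /povugimjuzuoge/ is unchanged.
Rule 4 (final vowel raising): /e/ is a mid vowel in word-final position, so it raises to [i]. /povugimjuzuoge/ → povugimjuzuogi.

povugimjuzuogi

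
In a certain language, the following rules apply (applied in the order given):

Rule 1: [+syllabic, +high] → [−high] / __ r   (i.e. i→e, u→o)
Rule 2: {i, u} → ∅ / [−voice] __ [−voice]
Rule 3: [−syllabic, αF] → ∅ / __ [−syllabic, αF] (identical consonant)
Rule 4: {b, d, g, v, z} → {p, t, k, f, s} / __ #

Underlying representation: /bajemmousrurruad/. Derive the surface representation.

bajemousroruat

Rule 1 (pre-rhotic lowering): /u/ is a high vowel immediately before /r/, so it lowers to [o]. /bajemmousrurruad/ → bajemmousrorruad.
Rule 2 (high vowel syncope): no segment meets the environment; /bajemmousrorruad/ is unchanged.
Rule 3 (degemination): /mm/ is a geminate; the first /m/ deletes. /rr/ is a geminate; the first /r/ deletes. /bajemmousrorruad/ → bajemousroruad.
Rule 4 (final devoicing): /d/ is a voiced obstruent in word-final position, so it devoices to [t]. /bajemousroruad/ → bajemousroruat.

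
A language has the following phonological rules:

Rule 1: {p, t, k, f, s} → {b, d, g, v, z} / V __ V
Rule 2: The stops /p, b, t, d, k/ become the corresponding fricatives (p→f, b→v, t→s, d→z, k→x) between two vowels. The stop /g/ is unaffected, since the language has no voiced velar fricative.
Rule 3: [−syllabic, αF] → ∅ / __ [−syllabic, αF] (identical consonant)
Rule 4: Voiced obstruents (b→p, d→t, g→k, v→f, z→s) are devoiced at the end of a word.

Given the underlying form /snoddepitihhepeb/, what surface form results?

Rule 1 (intervocalic voicing): /p/ is a voiceless obstruent between vowels /e/ and /i/, so it voices to [b]. /t/ is a voiceless obstruent between vowels /i/ and /i/, so it voices to [d]. /p/ is a voiceless obstruent between vowels /e/ and /e/, so it voices to [b]. /snoddepitihhepeb/ → snoddebidihhebeb.
Rule 2 (intervocalic spirantization): /b/ is a stop between vowels /e/ and /i/, so it spirantizes to the fricative [v]. /d/ is a stop between vowels /i/ and /i/, so it spirantizes to the fricative [z]. /b/ is a stop between vowels /e/ and /e/, so it spirantizes to the fricative [v]. /snoddebidihhebeb/ → snoddevizihheveb.
Rule 3 (degemination): /dd/ is a geminate; the first /d/ deletes. /hh/ is a geminate; the first /h/ deletes. /snoddevizihheveb/ → snodeviziheveb.
Rule 4 (final devoicing): /b/ is a voiced obstruent in word-final position, so it devoices to [p]. /snodeviziheveb/ → snodevizihevep.

snodevizihevep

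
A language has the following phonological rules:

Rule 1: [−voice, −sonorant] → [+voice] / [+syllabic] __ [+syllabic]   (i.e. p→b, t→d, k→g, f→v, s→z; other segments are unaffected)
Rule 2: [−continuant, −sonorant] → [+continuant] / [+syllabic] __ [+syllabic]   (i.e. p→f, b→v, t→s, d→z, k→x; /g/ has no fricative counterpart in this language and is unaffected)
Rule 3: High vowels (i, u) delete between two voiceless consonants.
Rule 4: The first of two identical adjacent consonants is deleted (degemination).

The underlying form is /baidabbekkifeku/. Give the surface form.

baizabekivegu

Rule 1 (intervocalic voicing): /f/ is a voiceless obstruent between vowels /i/ and /e/, so it voices to [v]. /k/ is a voiceless obstruent between vowels /e/ and /u/, so it voices to [g]. /baidabbekkifeku/ → baidabbekkivegu.
Rule 2 (intervocalic spirantization): /d/ is a stop between vowels /i/ and /a/, so it spirantizes to the fricative [z]. /baidabbekkivegu/ → baizabbekkivegu.
Rule 3 (high vowel syncope): no segment meets the environment; /baizabbekkivegu/ is unchanged.
Rule 4 (degemination): /bb/ is a geminate; the first /b/ deletes. /kk/ is a geminate; the first /k/ deletes. /baizabbekkivegu/ → baizabekivegu.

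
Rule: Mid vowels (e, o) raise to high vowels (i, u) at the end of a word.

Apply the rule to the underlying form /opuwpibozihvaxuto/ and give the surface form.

opuwpibozihvaxutu

/o/ is a mid vowel in word-final position, so it raises to [u].
The other instances of /o/ do not occur in the required environment and remain unchanged.
Surface form: [opuwpibozihvaxutu].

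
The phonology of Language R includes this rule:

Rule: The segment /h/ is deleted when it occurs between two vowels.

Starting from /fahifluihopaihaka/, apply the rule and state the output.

faifluiopaiaka

/h/ occurs between vowels /a/ and /i/, so it deletes.
/h/ occurs between vowels /i/ and /o/, so it deletes.
/h/ occurs between vowels /i/ and /a/, so it deletes.
Surface form: [faifluiopaiaka].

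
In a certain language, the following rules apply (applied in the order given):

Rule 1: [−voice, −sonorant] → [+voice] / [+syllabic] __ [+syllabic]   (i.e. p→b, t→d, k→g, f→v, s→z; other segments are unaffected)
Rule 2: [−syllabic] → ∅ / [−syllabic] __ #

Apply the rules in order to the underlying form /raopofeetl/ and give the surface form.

Rule 1 (intervocalic voicing): /p/ is a voiceless obstruent between vowels /o/ and /o/, so it voices to [b]. /f/ is a voiceless obstruent between vowels /o/ and /e/, so it voices to [v]. /raopofeetl/ → raoboveetl.
Rule 2 (final cluster simplification): /l/ is the second consonant of a word-final cluster /tl/, so it deletes. /raoboveetl/ → raoboveet.

raoboveet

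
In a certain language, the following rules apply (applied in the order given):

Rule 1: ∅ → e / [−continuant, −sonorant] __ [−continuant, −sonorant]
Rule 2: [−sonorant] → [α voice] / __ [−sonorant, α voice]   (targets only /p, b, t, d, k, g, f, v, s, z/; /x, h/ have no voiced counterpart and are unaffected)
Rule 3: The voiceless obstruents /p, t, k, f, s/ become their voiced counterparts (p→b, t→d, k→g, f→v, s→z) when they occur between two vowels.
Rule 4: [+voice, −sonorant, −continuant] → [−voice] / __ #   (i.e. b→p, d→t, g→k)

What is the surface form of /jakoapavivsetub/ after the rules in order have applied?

Rule 1 (stop-cluster e-epenthesis): no segment meets the environment; /jakoapavivsetub/ is unchanged.
Rule 2 (regressive voicing assimilation): /v/ precedes the voiceless obstruent /s/, so it devoices to [f] by assimilation. /jakoapavivsetub/ → jakoapavifsetub.
Rule 3 (intervocalic voicing): /k/ is a voiceless obstruent between vowels /a/ and /o/, so it voices to [g]. /p/ is a voiceless obstruent between vowels /a/ and /a/, so it voices to [b]. /t/ is a voiceless obstruent between vowels /e/ and /u/, so it voices to [d]. /jakoapavifsetub/ → jagoabavifsedub.
Rule 4 (final devoicing): /b/ is a voiced stop in word-final position, so it devoices to [p]. /jagoabavifsedub/ → jagoabavifsedup.

jagoabavifsedup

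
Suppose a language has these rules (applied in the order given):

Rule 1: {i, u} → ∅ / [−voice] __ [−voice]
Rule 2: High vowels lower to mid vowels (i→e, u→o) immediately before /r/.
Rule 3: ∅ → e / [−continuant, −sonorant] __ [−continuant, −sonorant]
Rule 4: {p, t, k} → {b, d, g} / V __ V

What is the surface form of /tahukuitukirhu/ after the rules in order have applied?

Rule 1 (high vowel syncope): /u/ is a high vowel flanked by voiceless consonants /h/ and /k/, so it deletes. /u/ is a high vowel flanked by voiceless consonants /t/ and /k/, so it deletes. /tahukuitukirhu/ → tahkuitkirhu.
Rule 2 (pre-rhotic lowering): /i/ is a high vowel immediately before /r/, so it lowers to [e]. /tahkuitkirhu/ → tahkuitkerhu.
Rule 3 (stop-cluster e-epenthesis): /t/ and /k/ form a stop–stop cluster, so [e] is inserted between them. /tahkuitkerhu/ → tahkuitekerhu.
Rule 4 (intervocalic voicing): /t/ is a voiceless stop between vowels /i/ and /e/, so it voices to [d]. /k/ is a voiceless stop between vowels /e/ and /e/, so it voices to [g]. /tahkuitekerhu/ → tahkuidegerhu.

tahkuidegerhu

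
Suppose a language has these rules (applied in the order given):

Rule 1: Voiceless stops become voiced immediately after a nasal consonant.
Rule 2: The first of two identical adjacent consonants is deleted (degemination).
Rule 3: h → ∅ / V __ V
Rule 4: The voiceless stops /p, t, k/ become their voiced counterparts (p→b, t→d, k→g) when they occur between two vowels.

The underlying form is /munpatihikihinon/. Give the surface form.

Rule 1 (post-nasal voicing): /p/ is a voiceless stop immediately after the nasal /n/, so it voices to [b]. /munpatihikihinon/ → munbatihikihinon.
Rule 2 (degemination): no segment meets the environment; /munbatihikihinon/ is unchanged.
Rule 3 (intervocalic h-deletion): /h/ occurs between vowels /i/ and /i/, so it deletes. /h/ occurs between vowels /i/ and /i/, so it deletes. /munbatihikihinon/ → munbatiikiinon.
Rule 4 (intervocalic voicing): /t/ is a voiceless stop between vowels /a/ and /i/, so it voices to [d]. /k/ is a voiceless stop between vowels /i/ and /i/, so it voices to [g]. /munbatiikiinon/ → munbadiigiinon.

munbadiigiinon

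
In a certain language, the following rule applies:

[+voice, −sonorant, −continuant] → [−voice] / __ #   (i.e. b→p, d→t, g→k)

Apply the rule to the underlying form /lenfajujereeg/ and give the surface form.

/g/ is a voiced stop in word-final position, so it devoices to [k].
Surface form: [lenfajujereek].

lenfajujereek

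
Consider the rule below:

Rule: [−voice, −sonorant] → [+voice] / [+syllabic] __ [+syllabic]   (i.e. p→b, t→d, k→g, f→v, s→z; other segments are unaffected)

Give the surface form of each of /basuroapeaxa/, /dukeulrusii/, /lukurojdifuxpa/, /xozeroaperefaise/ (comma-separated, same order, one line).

/basuroapeaxa/: /s/ is a voiceless obstruent between vowels /a/ and /u/, so it voices to [z]. /p/ is a voiceless obstruent between vowels /a/ and /e/, so it voices to [b]. → [bazuroabeaxa].
/dukeulrusii/: /k/ is a voiceless obstruent between vowels /u/ and /e/, so it voices to [g]. /s/ is a voiceless obstruent between vowels /u/ and /i/, so it voices to [z]. → [dugeulruzii].
/lukurojdifuxpa/: /k/ is a voiceless obstruent between vowels /u/ and /u/, so it voices to [g]. /f/ is a voiceless obstruent between vowels /i/ and /u/, so it voices to [v]. → [lugurojdivuxpa].
/xozeroaperefaise/: /p/ is a voiceless obstruent between vowels /a/ and /e/, so it voices to [b]. /f/ is a voiceless obstruent between vowels /e/ and /a/, so it voices to [v]. /s/ is a voiceless obstruent between vowels /i/ and /e/, so it voices to [z]. → [xozeroaberevaize].

bazuroabeaxa, dugeulruzii, lugurojdivuxpa, xozeroaberevaize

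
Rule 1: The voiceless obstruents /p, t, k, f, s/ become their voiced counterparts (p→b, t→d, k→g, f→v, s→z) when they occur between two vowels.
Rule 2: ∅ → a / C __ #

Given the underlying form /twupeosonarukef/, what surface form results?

Rule 1 (intervocalic voicing): /p/ is a voiceless obstruent between vowels /u/ and /e/, so it voices to [b]. /s/ is a voiceless obstruent between vowels /o/ and /o/, so it voices to [z]. /k/ is a voiceless obstruent between vowels /u/ and /e/, so it voices to [g]. /twupeosonarukef/ → twubeozonarugef.
Rule 2 (final a-epenthesis): the form ends in the consonant /f/, so [a] is inserted word-finally. /twubeozonarugef/ → twubeozonarugefa.

twubeozonarugefa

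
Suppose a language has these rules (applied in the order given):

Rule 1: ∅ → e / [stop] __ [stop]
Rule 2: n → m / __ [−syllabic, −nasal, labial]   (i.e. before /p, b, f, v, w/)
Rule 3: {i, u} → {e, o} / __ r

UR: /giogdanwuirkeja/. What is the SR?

Rule 1 (stop-cluster e-epenthesis): /g/ and /d/ form a stop–stop cluster, so [e] is inserted between them. /giogdanwuirkeja/ → giogedanwuirkeja.
Rule 2 (nasal place assimilation): /n/ precedes the labial consonant /w/, so it assimilates in place to [m]. /giogedanwuirkeja/ → giogedamwuirkeja.
Rule 3 (pre-rhotic lowering): /i/ is a high vowel immediately before /r/, so it lowers to [e]. /giogedamwuirkeja/ → giogedamwuerkeja.

giogedamwuerkeja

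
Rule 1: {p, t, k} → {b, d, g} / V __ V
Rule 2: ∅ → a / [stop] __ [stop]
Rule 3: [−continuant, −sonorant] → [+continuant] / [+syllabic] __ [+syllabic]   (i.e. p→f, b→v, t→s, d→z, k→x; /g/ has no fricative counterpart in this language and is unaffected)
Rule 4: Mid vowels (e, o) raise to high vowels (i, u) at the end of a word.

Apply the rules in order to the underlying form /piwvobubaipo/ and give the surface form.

piwvovuvaivu

Rule 1 (intervocalic voicing): /p/ is a voiceless stop between vowels /i/ and /o/, so it voices to [b]. /piwvobubaipo/ → piwvobubaibo.
Rule 2 (stop-cluster a-epenthesis): no segment meets the environment; /piwvobubaibo/ is unchanged.
Rule 3 (intervocalic spirantization): /b/ is a stop between vowels /o/ and /u/, so it spirantizes to the fricative [v]. /b/ is a stop between vowels /u/ and /a/, so it spirantizes to the fricative [v]. /b/ is a stop between vowels /i/ and /o/, so it spirantizes to the fricative [v]. /piwvobubaibo/ → piwvovuvaivo.
Rule 4 (final vowel raising): /o/ is a mid vowel in word-final position, so it raises to [u]. /piwvovuvaivo/ → piwvovuvaivu.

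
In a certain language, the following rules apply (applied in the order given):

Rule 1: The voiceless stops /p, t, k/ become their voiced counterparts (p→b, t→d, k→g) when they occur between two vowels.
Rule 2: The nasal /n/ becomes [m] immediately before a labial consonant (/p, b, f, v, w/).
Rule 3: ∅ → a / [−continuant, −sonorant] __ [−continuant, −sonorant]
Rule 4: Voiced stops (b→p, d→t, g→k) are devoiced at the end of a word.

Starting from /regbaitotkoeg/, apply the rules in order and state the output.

Rule 1 (intervocalic voicing): /t/ is a voiceless stop between vowels /i/ and /o/, so it voices to [d]. /regbaitotkoeg/ → regbaidotkoeg.
Rule 2 (nasal place assimilation): no segment meets the environment; /regbaidotkoeg/ is unchanged.
Rule 3 (stop-cluster a-epenthesis): /g/ and /b/ form a stop–stop cluster, so [a] is inserted between them. /t/ and /k/ form a stop–stop cluster, so [a] is inserted between them. /regbaidotkoeg/ → regabaidotakoeg.
Rule 4 (final devoicing): /g/ is a voiced stop in word-final position, so it devoices to [k]. /regabaidotakoeg/ → regabaidotakoek.

regabaidotakoek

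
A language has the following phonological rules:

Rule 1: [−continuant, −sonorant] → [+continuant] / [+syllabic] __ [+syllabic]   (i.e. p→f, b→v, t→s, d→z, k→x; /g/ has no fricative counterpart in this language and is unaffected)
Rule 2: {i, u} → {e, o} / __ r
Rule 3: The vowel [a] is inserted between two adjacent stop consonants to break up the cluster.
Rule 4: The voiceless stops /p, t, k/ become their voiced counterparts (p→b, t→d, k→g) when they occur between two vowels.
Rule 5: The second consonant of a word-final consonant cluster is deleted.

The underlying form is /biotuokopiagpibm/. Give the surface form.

biosuoxofiagabib

Rule 1 (intervocalic spirantization): /t/ is a stop between vowels /o/ and /u/, so it spirantizes to the fricative [s]. /k/ is a stop between vowels /o/ and /o/, so it spirantizes to the fricative [x]. /p/ is a stop between vowels /o/ and /i/, so it spirantizes to the fricative [f]. /biotuokopiagpibm/ → biosuoxofiagpibm.
Rule 2 (pre-rhotic lowering): no segment meets the environment; /biosuoxofiagpibm/ is unchanged.
Rule 3 (stop-cluster a-epenthesis): /g/ and /p/ form a stop–stop cluster, so [a] is inserted between them. /biosuoxofiagpibm/ → biosuoxofiagapibm.
Rule 4 (intervocalic voicing): /p/ is a voiceless stop between vowels /a/ and /i/, so it voices to [b]. /biosuoxofiagapibm/ → biosuoxofiagabibm.
Rule 5 (final cluster simplification): /m/ is the second consonant of a word-final cluster /bm/, so it deletes. /biosuoxofiagabibm/ → biosuoxofiagabib.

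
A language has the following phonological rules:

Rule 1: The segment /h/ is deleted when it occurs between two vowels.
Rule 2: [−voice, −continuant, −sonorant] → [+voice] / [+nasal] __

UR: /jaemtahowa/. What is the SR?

jaemdaowa

Rule 1 (intervocalic h-deletion): /h/ occurs between vowels /a/ and /o/, so it deletes. /jaemtahowa/ → jaemtaowa.
Rule 2 (post-nasal voicing): /t/ is a voiceless stop immediately after the nasal /m/, so it voices to [d]. /jaemtaowa/ → jaemdaowa.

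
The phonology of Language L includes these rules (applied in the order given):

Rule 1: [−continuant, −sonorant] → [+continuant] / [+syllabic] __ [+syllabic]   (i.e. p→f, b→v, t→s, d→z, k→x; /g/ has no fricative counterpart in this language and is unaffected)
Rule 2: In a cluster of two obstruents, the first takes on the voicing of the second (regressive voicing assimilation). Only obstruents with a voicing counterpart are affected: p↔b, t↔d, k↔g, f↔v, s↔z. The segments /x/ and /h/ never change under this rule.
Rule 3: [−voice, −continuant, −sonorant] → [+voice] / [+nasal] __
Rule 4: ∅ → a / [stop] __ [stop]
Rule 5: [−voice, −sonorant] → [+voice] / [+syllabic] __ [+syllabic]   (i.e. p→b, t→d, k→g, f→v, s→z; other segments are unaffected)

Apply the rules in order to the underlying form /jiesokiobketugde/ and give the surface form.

jiezoxiobagezugade

Rule 1 (intervocalic spirantization): /k/ is a stop between vowels /o/ and /i/, so it spirantizes to the fricative [x]. /t/ is a stop between vowels /e/ and /u/, so it spirantizes to the fricative [s]. /jiesokiobketugde/ → jiesoxiobkesugde.
Rule 2 (regressive voicing assimilation): /b/ precedes the voiceless obstruent /k/, so it devoices to [p] by assimilation. /jiesoxiobkesugde/ → jiesoxiopkesugde.
Rule 3 (post-nasal voicing): no segment meets the environment; /jiesoxiopkesugde/ is unchanged.
Rule 4 (stop-cluster a-epenthesis): /p/ and /k/ form a stop–stop cluster, so [a] is inserted between them. /g/ and /d/ form a stop–stop cluster, so [a] is inserted between them. /jiesoxiopkesugde/ → jiesoxiopakesugade.
Rule 5 (intervocalic voicing): /s/ is a voiceless obstruent between vowels /e/ and /o/, so it voices to [z]. /p/ is a voiceless obstruent between vowels /o/ and /a/, so it voices to [b]. /k/ is a voiceless obstruent between vowels /a/ and /e/, so it voices to [g]. /s/ is a voiceless obstruent between vowels /e/ and /u/, so it voices to [z]. /jiesoxiopakesugade/ → jiezoxiobagezugade.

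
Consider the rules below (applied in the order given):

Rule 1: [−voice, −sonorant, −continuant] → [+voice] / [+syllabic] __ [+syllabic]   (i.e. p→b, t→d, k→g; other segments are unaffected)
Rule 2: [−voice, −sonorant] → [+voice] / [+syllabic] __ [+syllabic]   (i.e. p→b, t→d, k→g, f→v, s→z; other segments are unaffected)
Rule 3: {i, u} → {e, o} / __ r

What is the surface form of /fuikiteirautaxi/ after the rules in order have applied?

fuigideeraudaxi

Rule 1 (intervocalic voicing): /k/ is a voiceless stop between vowels /i/ and /i/, so it voices to [g]. /t/ is a voiceless stop between vowels /i/ and /e/, so it voices to [d]. /t/ is a voiceless stop between vowels /u/ and /a/, so it voices to [d]. /fuikiteirautaxi/ → fuigideiraudaxi.
Rule 2 (intervocalic voicing): no segment meets the environment; /fuigideiraudaxi/ is unchanged.
Rule 3 (pre-rhotic lowering): /i/ is a high vowel immediately before /r/, so it lowers to [e]. /fuigideiraudaxi/ → fuigideeraudaxi.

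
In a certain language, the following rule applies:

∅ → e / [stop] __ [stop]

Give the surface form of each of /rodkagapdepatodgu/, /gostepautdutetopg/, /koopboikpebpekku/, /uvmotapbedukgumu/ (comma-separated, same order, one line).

rodekagapedepatodegu, gostepautedutetopeg, koopeboikepebepekeku, uvmotapebedukegumu

/rodkagapdepatodgu/: /d/ and /k/ form a stop–stop cluster, so [e] is inserted between them. /p/ and /d/ form a stop–stop cluster, so [e] is inserted between them. /d/ and /g/ form a stop–stop cluster, so [e] is inserted between them. → [rodekagapedepatodegu].
/gostepautdutetopg/: /t/ and /d/ form a stop–stop cluster, so [e] is inserted between them. /p/ and /g/ form a stop–stop cluster, so [e] is inserted between them. → [gostepautedutetopeg].
/koopboikpebpekku/: /p/ and /b/ form a stop–stop cluster, so [e] is inserted between them. /k/ and /p/ form a stop–stop cluster, so [e] is inserted between them. /b/ and /p/ form a stop–stop cluster, so [e] is inserted between them. /k/ and /k/ form a stop–stop cluster, so [e] is inserted between them. → [koopeboikepebepekeku].
/uvmotapbedukgumu/: /p/ and /b/ form a stop–stop cluster, so [e] is inserted between them. /k/ and /g/ form a stop–stop cluster, so [e] is inserted between them. → [uvmotapebedukegumu].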